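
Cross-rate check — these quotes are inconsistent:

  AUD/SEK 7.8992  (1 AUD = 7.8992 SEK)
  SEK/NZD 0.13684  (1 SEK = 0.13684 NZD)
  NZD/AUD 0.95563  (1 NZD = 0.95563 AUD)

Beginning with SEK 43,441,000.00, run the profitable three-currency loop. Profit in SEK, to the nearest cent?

Profit: SEK 1,432,068.10

Profitable loop is SEK → NZD → AUD → SEK:
SEK 43,441,000.00 × 0.13684 = NZD 5,944,466.44
NZD 5,944,466.44 × 0.95563 = AUD 5,680,710.46
AUD 5,680,710.46 × 7.8992 = SEK 44,873,068.10
Profit = SEK 44,873,068.10 − SEK 43,441,000.00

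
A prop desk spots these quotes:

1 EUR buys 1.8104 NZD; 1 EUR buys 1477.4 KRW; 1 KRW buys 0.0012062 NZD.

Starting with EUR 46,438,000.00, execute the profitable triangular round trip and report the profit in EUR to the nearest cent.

Profitable loop is EUR → NZD → KRW → EUR:
EUR 46,438,000.00 × 1.8104 = NZD 84,071,355.20
NZD 84,071,355.20 ÷ 0.0012062 = KRW 69,699,349,362
KRW 69,699,349,362 ÷ 1477.4 = EUR 47,177,033.55
Profit = EUR 47,177,033.55 − EUR 46,438,000.00

Profit: EUR 739,033.55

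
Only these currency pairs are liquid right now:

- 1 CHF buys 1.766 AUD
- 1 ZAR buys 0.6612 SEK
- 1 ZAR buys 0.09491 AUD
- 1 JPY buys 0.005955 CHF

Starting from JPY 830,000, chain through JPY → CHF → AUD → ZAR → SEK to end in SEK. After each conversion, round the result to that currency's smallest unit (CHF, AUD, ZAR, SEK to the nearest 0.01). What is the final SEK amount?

JPY 830,000 × 0.005955 = CHF 4,942.65
CHF 4,942.65 × 1.766 = AUD 8,728.72
AUD 8,728.72 ÷ 0.09491 = ZAR 91,968.39
ZAR 91,968.39 × 0.6612 = SEK 60,809.50

SEK 60,809.50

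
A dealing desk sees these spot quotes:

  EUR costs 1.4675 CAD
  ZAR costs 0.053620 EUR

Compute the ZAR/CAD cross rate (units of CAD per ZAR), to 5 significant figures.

ZAR/CAD = 0.078687

1 ZAR × 0.053620 = 0.05362 EUR
0.05362 EUR × 1.4675 = 0.0786874 CAD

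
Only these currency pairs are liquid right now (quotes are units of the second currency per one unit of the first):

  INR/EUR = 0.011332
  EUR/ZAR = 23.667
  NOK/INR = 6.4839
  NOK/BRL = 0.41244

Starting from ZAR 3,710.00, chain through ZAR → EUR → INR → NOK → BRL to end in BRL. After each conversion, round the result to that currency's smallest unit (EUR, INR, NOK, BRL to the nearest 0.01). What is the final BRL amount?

ZAR 3,710.00 ÷ 23.667 = EUR 156.76
EUR 156.76 ÷ 0.011332 = INR 13,833.39
INR 13,833.39 ÷ 6.4839 = NOK 2,133.50
NOK 2,133.50 × 0.41244 = BRL 879.94

BRL 879.94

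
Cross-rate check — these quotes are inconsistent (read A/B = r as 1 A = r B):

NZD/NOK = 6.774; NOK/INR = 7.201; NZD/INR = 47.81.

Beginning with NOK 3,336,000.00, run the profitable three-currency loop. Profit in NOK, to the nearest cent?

Profitable loop is NOK → INR → NZD → NOK:
NOK 3,336,000.00 × 7.201 = INR 24,022,536.00
INR 24,022,536.00 ÷ 47.81 = NZD 502,458.40
NZD 502,458.40 × 6.774 = NOK 3,403,653.19
Profit = NOK 3,403,653.19 − NOK 3,336,000.00

Profit: NOK 67,653.19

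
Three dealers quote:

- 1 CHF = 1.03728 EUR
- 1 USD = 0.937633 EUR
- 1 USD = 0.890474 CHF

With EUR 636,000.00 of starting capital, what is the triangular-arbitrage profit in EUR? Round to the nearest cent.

Profitable loop is EUR → CHF → USD → EUR:
EUR 636,000.00 ÷ 1.03728 = CHF 613,142.06
CHF 613,142.06 ÷ 0.890474 = USD 688,556.95
USD 688,556.95 × 0.937633 = EUR 645,613.72
Profit = EUR 645,613.72 − EUR 636,000.00

Profit: EUR 9,613.72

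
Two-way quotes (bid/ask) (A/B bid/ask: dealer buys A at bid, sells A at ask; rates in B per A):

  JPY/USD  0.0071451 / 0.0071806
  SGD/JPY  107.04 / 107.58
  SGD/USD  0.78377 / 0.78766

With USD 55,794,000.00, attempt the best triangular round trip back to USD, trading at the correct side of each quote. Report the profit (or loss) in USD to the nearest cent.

Best loop USD → JPY → SGD → USD:
USD 55,794,000.00 ÷ 0.0071806 (buy JPY at ask) = JPY 7,770,102,777
JPY 7,770,102,777 ÷ 107.58 (buy SGD at ask) = SGD 72,226,276.05
SGD 72,226,276.05 × 0.78377 (sell SGD at bid) = USD 56,608,788.38

Net profit: USD 814,788.38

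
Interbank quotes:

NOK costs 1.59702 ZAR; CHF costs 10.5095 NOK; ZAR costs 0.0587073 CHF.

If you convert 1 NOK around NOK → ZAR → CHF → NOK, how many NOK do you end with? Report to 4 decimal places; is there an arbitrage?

0.9853 (arbitrage exists)

Around NOK → ZAR → CHF → NOK: 1 × 1.59702 × 0.0587073 × 10.5095 = 0.985336
Product < 1; profitable direction is NOK → CHF → ZAR → NOK.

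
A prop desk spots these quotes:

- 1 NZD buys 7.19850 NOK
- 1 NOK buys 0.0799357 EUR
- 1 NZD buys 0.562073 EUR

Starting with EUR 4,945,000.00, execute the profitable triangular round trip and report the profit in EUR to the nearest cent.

Profit: EUR 117,398.91

Profitable loop is EUR → NZD → NOK → EUR:
EUR 4,945,000.00 ÷ 0.562073 = NZD 8,797,789.61
NZD 8,797,789.61 × 7.19850 = NOK 63,330,888.51
NOK 63,330,888.51 × 0.0799357 = EUR 5,062,398.91
Profit = EUR 5,062,398.91 − EUR 4,945,000.00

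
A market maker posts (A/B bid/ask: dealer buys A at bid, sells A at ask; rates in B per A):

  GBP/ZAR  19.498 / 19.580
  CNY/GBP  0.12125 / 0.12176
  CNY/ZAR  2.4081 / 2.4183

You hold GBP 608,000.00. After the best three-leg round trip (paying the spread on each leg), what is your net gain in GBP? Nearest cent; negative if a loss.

Best loop GBP → CNY → ZAR → GBP:
GBP 608,000.00 ÷ 0.12176 (buy CNY at ask) = CNY 4,993,429.70
CNY 4,993,429.70 × 2.4081 (sell CNY at bid) = ZAR 12,024,678.06
ZAR 12,024,678.06 ÷ 19.580 (buy GBP at ask) = GBP 614,130.65

Net profit: GBP 6,130.65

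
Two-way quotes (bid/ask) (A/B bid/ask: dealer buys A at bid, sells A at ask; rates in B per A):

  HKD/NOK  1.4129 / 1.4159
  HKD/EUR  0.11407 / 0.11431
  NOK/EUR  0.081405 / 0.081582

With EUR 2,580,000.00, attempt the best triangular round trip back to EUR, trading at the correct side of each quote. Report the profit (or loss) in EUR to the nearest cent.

Best loop EUR → HKD → NOK → EUR:
EUR 2,580,000.00 ÷ 0.11431 (buy HKD at ask) = HKD 22,570,203.83
HKD 22,570,203.83 × 1.4129 (sell HKD at bid) = NOK 31,889,440.99
NOK 31,889,440.99 × 0.081405 (sell NOK at bid) = EUR 2,595,959.94

Net profit: EUR 15,959.94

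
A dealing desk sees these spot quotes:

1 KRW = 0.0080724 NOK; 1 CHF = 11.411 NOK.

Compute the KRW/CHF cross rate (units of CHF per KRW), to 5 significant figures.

1 KRW × 0.0080724 = 0.0080724 NOK
0.0080724 NOK ÷ 11.411 = 0.000707423 CHF

KRW/CHF = 0.00070742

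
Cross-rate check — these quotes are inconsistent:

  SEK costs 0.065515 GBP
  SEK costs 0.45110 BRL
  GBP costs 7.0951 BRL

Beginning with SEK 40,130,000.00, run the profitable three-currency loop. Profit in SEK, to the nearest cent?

Profitable loop is SEK → GBP → BRL → SEK:
SEK 40,130,000.00 × 0.065515 = GBP 2,629,116.95
GBP 2,629,116.95 × 7.0951 = BRL 18,653,847.67
BRL 18,653,847.67 ÷ 0.45110 = SEK 41,351,912.37
Profit = SEK 41,351,912.37 − SEK 40,130,000.00

Profit: SEK 1,221,912.37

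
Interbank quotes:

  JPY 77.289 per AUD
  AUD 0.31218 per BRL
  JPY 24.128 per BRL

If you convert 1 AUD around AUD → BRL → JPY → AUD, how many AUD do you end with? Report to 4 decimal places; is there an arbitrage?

Around AUD → BRL → JPY → AUD: 1 ÷ 0.31218 × 24.128 ÷ 77.289 = 0.999997
Product ≈ 1 (deviation 0.000%, within rounding noise).

1.0000 (no arbitrage)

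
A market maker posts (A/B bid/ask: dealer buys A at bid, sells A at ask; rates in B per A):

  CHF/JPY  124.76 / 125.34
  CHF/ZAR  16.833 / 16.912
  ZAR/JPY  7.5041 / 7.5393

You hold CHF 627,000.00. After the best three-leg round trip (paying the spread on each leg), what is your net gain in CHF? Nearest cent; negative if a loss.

Net profit: CHF 4,884.91

Best loop CHF → ZAR → JPY → CHF:
CHF 627,000.00 × 16.833 (sell CHF at bid) = ZAR 10,554,291.00
ZAR 10,554,291.00 × 7.5041 (sell ZAR at bid) = JPY 79,200,455
JPY 79,200,455 ÷ 125.34 (buy CHF at ask) = CHF 631,884.91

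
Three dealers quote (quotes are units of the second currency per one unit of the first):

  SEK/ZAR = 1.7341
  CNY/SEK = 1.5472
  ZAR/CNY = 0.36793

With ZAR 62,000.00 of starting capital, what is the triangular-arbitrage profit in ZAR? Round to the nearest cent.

Profit: ZAR 806.69

Profitable loop is ZAR → SEK → CNY → ZAR:
ZAR 62,000.00 ÷ 1.7341 = SEK 35,753.42
SEK 35,753.42 ÷ 1.5472 = CNY 23,108.46
CNY 23,108.46 ÷ 0.36793 = ZAR 62,806.69
Profit = ZAR 62,806.69 − ZAR 62,000.00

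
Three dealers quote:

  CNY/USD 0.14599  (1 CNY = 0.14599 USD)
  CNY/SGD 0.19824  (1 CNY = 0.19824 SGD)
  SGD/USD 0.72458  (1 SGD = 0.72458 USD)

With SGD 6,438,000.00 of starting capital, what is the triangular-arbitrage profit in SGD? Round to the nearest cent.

Profitable loop is SGD → CNY → USD → SGD:
SGD 6,438,000.00 ÷ 0.19824 = CNY 32,475,786.92
CNY 32,475,786.92 × 0.14599 = USD 4,741,140.13
USD 4,741,140.13 ÷ 0.72458 = SGD 6,543,294.23
Profit = SGD 6,543,294.23 − SGD 6,438,000.00

Profit: SGD 105,294.23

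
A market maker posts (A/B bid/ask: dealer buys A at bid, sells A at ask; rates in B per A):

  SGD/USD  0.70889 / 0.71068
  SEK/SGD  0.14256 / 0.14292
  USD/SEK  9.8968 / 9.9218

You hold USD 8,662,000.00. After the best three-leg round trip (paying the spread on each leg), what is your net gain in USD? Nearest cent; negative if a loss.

Best loop USD → SEK → SGD → USD:
USD 8,662,000.00 × 9.8968 (sell USD at bid) = SEK 85,726,081.60
SEK 85,726,081.60 × 0.14256 (sell SEK at bid) = SGD 12,221,110.19
SGD 12,221,110.19 × 0.70889 (sell SGD at bid) = USD 8,663,422.80

Net profit: USD 1,422.80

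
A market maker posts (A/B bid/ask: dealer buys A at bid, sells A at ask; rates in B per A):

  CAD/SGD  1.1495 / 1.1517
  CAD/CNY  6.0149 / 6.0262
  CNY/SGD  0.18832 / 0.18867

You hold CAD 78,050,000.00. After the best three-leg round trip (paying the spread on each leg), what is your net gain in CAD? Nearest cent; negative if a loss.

Net profit: CAD 860,626.69

Best loop CAD → SGD → CNY → CAD:
CAD 78,050,000.00 × 1.1495 (sell CAD at bid) = SGD 89,718,475.00
SGD 89,718,475.00 ÷ 0.18867 (buy CNY at ask) = CNY 475,531,218.53
CNY 475,531,218.53 ÷ 6.0262 (buy CAD at ask) = CAD 78,910,626.69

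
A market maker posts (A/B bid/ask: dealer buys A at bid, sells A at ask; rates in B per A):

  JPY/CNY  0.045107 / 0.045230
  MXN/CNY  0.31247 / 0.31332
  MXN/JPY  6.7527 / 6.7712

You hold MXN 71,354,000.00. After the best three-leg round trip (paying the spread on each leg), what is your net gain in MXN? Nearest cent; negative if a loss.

Best loop MXN → CNY → JPY → MXN:
MXN 71,354,000.00 × 0.31247 (sell MXN at bid) = CNY 22,295,984.38
CNY 22,295,984.38 ÷ 0.045230 (buy JPY at ask) = JPY 492,946,814
JPY 492,946,814 ÷ 6.7712 (buy MXN at ask) = MXN 72,800,510.05

Net profit: MXN 1,446,510.05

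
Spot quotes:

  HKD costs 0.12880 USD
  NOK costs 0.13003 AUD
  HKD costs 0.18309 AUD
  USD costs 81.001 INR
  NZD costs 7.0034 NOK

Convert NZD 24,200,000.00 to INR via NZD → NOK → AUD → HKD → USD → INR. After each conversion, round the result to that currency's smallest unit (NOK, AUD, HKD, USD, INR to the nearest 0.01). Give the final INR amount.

INR 1,255,768,194.77

NZD 24,200,000.00 × 7.0034 = NOK 169,482,280.00
NOK 169,482,280.00 × 0.13003 = AUD 22,037,780.87
AUD 22,037,780.87 ÷ 0.18309 = HKD 120,365,835.76
HKD 120,365,835.76 × 0.12880 = USD 15,503,119.65
USD 15,503,119.65 × 81.001 = INR 1,255,768,194.77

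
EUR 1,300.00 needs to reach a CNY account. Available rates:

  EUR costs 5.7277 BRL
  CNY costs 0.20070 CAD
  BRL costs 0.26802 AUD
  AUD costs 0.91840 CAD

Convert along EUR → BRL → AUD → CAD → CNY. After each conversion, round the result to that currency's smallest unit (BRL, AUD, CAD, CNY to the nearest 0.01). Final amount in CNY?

CNY 9,132.19

EUR 1,300.00 × 5.7277 = BRL 7,446.01
BRL 7,446.01 × 0.26802 = AUD 1,995.68
AUD 1,995.68 × 0.91840 = CAD 1,832.83
CAD 1,832.83 ÷ 0.20070 = CNY 9,132.19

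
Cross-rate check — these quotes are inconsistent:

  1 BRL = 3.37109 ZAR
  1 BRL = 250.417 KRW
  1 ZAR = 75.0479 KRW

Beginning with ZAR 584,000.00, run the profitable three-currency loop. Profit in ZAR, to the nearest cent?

Profit: ZAR 6,008.04

Profitable loop is ZAR → KRW → BRL → ZAR:
ZAR 584,000.00 × 75.0479 = KRW 43,827,974
KRW 43,827,974 ÷ 250.417 = BRL 175,019.96
BRL 175,019.96 × 3.37109 = ZAR 590,008.04
Profit = ZAR 590,008.04 − ZAR 584,000.00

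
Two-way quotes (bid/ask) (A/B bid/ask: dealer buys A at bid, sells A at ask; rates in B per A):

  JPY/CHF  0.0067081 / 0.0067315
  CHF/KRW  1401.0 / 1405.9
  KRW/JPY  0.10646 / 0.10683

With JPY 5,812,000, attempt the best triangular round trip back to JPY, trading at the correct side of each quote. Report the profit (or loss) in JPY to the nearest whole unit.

Best loop JPY → CHF → KRW → JPY:
JPY 5,812,000 × 0.0067081 (sell JPY at bid) = CHF 38,987.48
CHF 38,987.48 × 1401.0 (sell CHF at bid) = KRW 54,621,456
KRW 54,621,456 × 0.10646 (sell KRW at bid) = JPY 5,815,000

Net profit: JPY 3,000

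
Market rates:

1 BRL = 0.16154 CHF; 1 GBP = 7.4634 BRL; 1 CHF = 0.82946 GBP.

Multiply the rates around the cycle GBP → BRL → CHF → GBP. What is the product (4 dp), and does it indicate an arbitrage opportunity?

Around GBP → BRL → CHF → GBP: 1 × 7.4634 × 0.16154 × 0.82946 = 1.000028
Product ≈ 1 (deviation 0.003%, within rounding noise).

1.0000 (no arbitrage)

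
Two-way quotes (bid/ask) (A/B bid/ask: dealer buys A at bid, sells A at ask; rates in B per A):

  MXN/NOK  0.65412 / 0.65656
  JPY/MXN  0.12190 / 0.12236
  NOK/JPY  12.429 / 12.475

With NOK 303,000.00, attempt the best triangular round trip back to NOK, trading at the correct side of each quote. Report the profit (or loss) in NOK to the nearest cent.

Net result: NOK -665.17 (no profitable arbitrage after spreads)

Best loop NOK → MXN → JPY → NOK:
NOK 303,000.00 ÷ 0.65656 (buy MXN at ask) = MXN 461,496.28
MXN 461,496.28 ÷ 0.12236 (buy JPY at ask) = JPY 3,771,627
JPY 3,771,627 ÷ 12.475 (buy NOK at ask) = NOK 302,334.83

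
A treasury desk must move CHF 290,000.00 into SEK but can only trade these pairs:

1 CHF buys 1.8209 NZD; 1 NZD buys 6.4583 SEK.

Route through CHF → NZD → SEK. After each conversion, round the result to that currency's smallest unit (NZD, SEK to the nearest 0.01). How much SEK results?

SEK 3,410,376.36

CHF 290,000.00 × 1.8209 = NZD 528,061.00
NZD 528,061.00 × 6.4583 = SEK 3,410,376.36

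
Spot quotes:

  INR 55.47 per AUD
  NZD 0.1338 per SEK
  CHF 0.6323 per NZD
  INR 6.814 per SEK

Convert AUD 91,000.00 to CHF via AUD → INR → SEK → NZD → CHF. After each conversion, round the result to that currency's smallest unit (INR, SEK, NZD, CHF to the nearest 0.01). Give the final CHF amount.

CHF 62,672.46

AUD 91,000.00 × 55.47 = INR 5,047,770.00
INR 5,047,770.00 ÷ 6.814 = SEK 740,793.95
SEK 740,793.95 × 0.1338 = NZD 99,118.23
NZD 99,118.23 × 0.6323 = CHF 62,672.46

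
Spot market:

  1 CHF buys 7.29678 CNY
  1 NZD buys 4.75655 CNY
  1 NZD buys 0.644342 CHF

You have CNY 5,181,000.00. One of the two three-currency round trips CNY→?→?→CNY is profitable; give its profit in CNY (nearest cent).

Profitable loop is CNY → CHF → NZD → CNY:
CNY 5,181,000.00 ÷ 7.29678 = CHF 710,039.22
CHF 710,039.22 ÷ 0.644342 = NZD 1,101,960.17
NZD 1,101,960.17 × 4.75655 = CNY 5,241,528.67
Profit = CNY 5,241,528.67 − CNY 5,181,000.00

Profit: CNY 60,528.67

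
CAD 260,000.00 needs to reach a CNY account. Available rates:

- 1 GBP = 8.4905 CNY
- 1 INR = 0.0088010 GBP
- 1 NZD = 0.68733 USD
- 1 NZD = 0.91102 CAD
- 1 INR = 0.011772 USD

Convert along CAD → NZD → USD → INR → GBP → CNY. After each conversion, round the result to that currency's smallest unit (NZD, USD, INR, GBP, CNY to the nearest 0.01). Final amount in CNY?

CNY 1,245,161.80

CAD 260,000.00 ÷ 0.91102 = NZD 285,394.39
NZD 285,394.39 × 0.68733 = USD 196,160.13
USD 196,160.13 ÷ 0.011772 = INR 16,663,279.82
INR 16,663,279.82 × 0.0088010 = GBP 146,653.53
GBP 146,653.53 × 8.4905 = CNY 1,245,161.80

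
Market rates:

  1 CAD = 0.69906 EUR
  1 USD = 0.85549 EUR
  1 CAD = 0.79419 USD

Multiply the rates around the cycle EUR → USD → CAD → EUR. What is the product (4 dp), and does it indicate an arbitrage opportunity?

1.0289 (arbitrage exists)

Around EUR → USD → CAD → EUR: 1 ÷ 0.85549 ÷ 0.79419 × 0.69906 = 1.028905
Product > 1; profitable direction is EUR → USD → CAD → EUR.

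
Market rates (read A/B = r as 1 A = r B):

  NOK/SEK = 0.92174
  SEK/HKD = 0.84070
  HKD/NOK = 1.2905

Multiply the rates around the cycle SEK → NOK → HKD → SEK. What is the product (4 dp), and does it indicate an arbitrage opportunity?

Around SEK → NOK → HKD → SEK: 1 ÷ 0.92174 ÷ 1.2905 ÷ 0.84070 = 0.999983
Product ≈ 1 (deviation 0.002%, within rounding noise).

1.0000 (no arbitrage)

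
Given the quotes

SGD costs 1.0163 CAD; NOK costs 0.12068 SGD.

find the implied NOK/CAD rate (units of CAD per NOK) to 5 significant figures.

NOK/CAD = 0.12265

1 NOK × 0.12068 = 0.12068 SGD
0.12068 SGD × 1.0163 = 0.122647 CAD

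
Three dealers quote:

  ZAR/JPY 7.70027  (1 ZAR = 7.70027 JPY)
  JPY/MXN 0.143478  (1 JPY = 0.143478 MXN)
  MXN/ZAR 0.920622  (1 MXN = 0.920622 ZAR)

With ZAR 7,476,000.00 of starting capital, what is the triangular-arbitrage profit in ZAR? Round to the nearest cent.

Profit: ZAR 127,996.52

Profitable loop is ZAR → JPY → MXN → ZAR:
ZAR 7,476,000.00 × 7.70027 = JPY 57,567,219
JPY 57,567,219 × 0.143478 = MXN 8,259,629.38
MXN 8,259,629.38 × 0.920622 = ZAR 7,603,996.52
Profit = ZAR 7,603,996.52 − ZAR 7,476,000.00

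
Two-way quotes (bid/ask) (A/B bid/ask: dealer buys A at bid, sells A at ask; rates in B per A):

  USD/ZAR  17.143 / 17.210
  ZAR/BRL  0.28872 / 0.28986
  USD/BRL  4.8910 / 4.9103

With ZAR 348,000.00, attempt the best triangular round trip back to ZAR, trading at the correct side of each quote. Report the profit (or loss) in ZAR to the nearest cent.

Best loop ZAR → BRL → USD → ZAR:
ZAR 348,000.00 × 0.28872 (sell ZAR at bid) = BRL 100,474.56
BRL 100,474.56 ÷ 4.9103 (buy USD at ask) = USD 20,462.00
USD 20,462.00 × 17.143 (sell USD at bid) = ZAR 350,780.07

Net profit: ZAR 2,780.07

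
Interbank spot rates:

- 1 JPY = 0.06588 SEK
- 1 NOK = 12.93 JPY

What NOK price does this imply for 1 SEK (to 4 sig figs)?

SEK/NOK = 1.174

1 SEK ÷ 0.06588 = 15.1791 JPY
15.1791 JPY ÷ 12.93 = 1.17395 NOK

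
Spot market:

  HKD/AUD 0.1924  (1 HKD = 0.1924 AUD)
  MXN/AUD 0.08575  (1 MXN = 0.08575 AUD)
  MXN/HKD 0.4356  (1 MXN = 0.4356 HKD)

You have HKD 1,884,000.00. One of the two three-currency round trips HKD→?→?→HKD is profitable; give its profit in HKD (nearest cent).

Profitable loop is HKD → MXN → AUD → HKD:
HKD 1,884,000.00 ÷ 0.4356 = MXN 4,325,068.87
MXN 4,325,068.87 × 0.08575 = AUD 370,874.66
AUD 370,874.66 ÷ 0.1924 = HKD 1,927,622.95
Profit = HKD 1,927,622.95 − HKD 1,884,000.00

Profit: HKD 43,622.95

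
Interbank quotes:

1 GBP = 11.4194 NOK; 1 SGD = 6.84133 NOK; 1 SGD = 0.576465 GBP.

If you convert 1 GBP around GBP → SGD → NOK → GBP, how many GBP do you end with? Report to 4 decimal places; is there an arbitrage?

1.0393 (arbitrage exists)

Around GBP → SGD → NOK → GBP: 1 ÷ 0.576465 × 6.84133 ÷ 11.4194 = 1.039260
Product > 1; profitable direction is GBP → SGD → NOK → GBP.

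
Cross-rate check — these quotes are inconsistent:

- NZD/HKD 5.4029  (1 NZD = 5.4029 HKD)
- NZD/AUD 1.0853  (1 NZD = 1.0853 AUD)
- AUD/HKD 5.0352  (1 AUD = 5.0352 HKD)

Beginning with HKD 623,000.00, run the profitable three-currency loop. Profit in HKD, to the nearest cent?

Profit: HKD 7,126.36

Profitable loop is HKD → NZD → AUD → HKD:
HKD 623,000.00 ÷ 5.4029 = NZD 115,308.45
NZD 115,308.45 × 1.0853 = AUD 125,144.26
AUD 125,144.26 × 5.0352 = HKD 630,126.36
Profit = HKD 630,126.36 − HKD 623,000.00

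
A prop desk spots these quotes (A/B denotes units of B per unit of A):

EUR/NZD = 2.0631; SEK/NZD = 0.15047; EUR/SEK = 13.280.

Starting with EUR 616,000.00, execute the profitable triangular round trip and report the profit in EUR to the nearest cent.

Profit: EUR 19,993.97

Profitable loop is EUR → NZD → SEK → EUR:
EUR 616,000.00 × 2.0631 = NZD 1,270,869.60
NZD 1,270,869.60 ÷ 0.15047 = SEK 8,445,999.87
SEK 8,445,999.87 ÷ 13.280 = EUR 635,993.97
Profit = EUR 635,993.97 − EUR 616,000.00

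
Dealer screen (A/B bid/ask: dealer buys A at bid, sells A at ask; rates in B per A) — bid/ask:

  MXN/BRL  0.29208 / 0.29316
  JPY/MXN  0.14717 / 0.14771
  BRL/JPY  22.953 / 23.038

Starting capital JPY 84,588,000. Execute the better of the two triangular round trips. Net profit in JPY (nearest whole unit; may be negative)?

Net profit: JPY 202,925

Best loop JPY → BRL → MXN → JPY:
JPY 84,588,000 ÷ 23.038 (buy BRL at ask) = BRL 3,671,672.89
BRL 3,671,672.89 ÷ 0.29316 (buy MXN at ask) = MXN 12,524,467.49
MXN 12,524,467.49 ÷ 0.14771 (buy JPY at ask) = JPY 84,790,925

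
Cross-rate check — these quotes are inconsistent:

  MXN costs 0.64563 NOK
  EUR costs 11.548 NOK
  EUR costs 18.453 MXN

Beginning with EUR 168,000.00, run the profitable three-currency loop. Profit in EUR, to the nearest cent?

Profitable loop is EUR → MXN → NOK → EUR:
EUR 168,000.00 × 18.453 = MXN 3,100,104.00
MXN 3,100,104.00 × 0.64563 = NOK 2,001,520.15
NOK 2,001,520.15 ÷ 11.548 = EUR 173,321.80
Profit = EUR 173,321.80 − EUR 168,000.00

Profit: EUR 5,321.80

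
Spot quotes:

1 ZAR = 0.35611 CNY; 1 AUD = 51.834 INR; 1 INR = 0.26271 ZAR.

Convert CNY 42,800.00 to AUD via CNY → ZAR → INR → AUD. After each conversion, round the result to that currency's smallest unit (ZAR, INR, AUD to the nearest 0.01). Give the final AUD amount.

AUD 8,826.09

CNY 42,800.00 ÷ 0.35611 = ZAR 120,187.58
ZAR 120,187.58 ÷ 0.26271 = INR 457,491.45
INR 457,491.45 ÷ 51.834 = AUD 8,826.09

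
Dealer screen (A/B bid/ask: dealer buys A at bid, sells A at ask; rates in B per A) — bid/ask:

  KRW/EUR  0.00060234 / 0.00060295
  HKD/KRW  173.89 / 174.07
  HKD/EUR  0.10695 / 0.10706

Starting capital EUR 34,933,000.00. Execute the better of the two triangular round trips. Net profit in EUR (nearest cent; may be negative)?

Net profit: EUR 663,839.79

Best loop EUR → KRW → HKD → EUR:
EUR 34,933,000.00 ÷ 0.00060295 (buy KRW at ask) = KRW 57,936,810,681
KRW 57,936,810,681 ÷ 174.07 (buy HKD at ask) = HKD 332,836,276.68
HKD 332,836,276.68 × 0.10695 (sell HKD at bid) = EUR 35,596,839.79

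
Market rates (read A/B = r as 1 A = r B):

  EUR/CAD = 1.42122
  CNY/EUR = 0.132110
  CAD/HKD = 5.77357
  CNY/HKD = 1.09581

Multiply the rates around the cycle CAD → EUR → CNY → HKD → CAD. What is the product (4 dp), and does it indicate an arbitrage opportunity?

1.0109 (arbitrage exists)

Around CAD → EUR → CNY → HKD → CAD: 1 ÷ 1.42122 ÷ 0.132110 × 1.09581 ÷ 5.77357 = 1.010867
Product > 1; profitable direction is CAD → EUR → CNY → HKD → CAD.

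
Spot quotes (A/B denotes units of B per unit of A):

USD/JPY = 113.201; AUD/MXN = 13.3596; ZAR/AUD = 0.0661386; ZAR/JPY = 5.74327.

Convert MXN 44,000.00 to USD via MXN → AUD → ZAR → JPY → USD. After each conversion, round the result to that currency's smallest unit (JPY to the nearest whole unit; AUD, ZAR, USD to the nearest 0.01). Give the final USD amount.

MXN 44,000.00 ÷ 13.3596 = AUD 3,293.51
AUD 3,293.51 ÷ 0.0661386 = ZAR 49,797.09
ZAR 49,797.09 × 5.74327 = JPY 285,998
JPY 285,998 ÷ 113.201 = USD 2,526.46

USD 2,526.46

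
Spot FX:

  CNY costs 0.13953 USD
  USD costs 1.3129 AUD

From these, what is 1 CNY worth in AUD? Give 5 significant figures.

CNY/AUD = 0.18319

1 CNY × 0.13953 = 0.13953 USD
0.13953 USD × 1.3129 = 0.183189 AUD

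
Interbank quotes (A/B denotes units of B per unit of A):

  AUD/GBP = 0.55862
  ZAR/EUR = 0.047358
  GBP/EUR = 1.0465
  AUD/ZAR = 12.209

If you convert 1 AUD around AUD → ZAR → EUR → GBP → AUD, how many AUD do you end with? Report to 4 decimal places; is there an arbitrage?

Around AUD → ZAR → EUR → GBP → AUD: 1 × 12.209 × 0.047358 ÷ 1.0465 ÷ 0.55862 = 0.989049
Product < 1; profitable direction is AUD → GBP → EUR → ZAR → AUD.

0.9890 (arbitrage exists)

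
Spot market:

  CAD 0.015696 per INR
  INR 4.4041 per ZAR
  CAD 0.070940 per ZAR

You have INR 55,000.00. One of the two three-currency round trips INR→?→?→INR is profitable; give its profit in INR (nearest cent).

Profit: INR 1,442.69

Profitable loop is INR → ZAR → CAD → INR:
INR 55,000.00 ÷ 4.4041 = ZAR 12,488.36
ZAR 12,488.36 × 0.070940 = CAD 885.92
CAD 885.92 ÷ 0.015696 = INR 56,442.69
Profit = INR 56,442.69 − INR 55,000.00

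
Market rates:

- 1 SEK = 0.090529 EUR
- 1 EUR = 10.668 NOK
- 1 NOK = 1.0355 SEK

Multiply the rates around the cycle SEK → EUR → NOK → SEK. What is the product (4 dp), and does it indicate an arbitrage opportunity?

Around SEK → EUR → NOK → SEK: 1 × 0.090529 × 10.668 × 1.0355 = 1.000048
Product ≈ 1 (deviation 0.005%, within rounding noise).

1.0000 (no arbitrage)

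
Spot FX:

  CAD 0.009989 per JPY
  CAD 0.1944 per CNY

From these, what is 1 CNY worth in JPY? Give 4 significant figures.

CNY/JPY = 19.46

1 CNY × 0.1944 = 0.1944 CAD
0.1944 CAD ÷ 0.009989 = 19.4614 JPY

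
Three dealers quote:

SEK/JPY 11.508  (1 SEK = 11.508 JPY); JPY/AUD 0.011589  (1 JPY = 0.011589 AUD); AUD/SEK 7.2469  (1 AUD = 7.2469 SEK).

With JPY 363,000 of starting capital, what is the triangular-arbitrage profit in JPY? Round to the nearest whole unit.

Profitable loop is JPY → SEK → AUD → JPY:
JPY 363,000 ÷ 11.508 = SEK 31,543.27
SEK 31,543.27 ÷ 7.2469 = AUD 4,352.66
AUD 4,352.66 ÷ 0.011589 = JPY 375,585
Profit = JPY 375,585 − JPY 363,000

Profit: JPY 12,585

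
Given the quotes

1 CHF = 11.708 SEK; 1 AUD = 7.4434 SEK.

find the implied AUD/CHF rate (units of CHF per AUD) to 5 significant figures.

AUD/CHF = 0.63575

1 AUD × 7.4434 = 7.4434 SEK
7.4434 SEK ÷ 11.708 = 0.635753 CHF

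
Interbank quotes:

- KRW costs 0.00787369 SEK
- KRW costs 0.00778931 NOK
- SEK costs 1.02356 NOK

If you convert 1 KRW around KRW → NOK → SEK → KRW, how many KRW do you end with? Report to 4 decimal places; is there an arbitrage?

0.9665 (arbitrage exists)

Around KRW → NOK → SEK → KRW: 1 × 0.00778931 ÷ 1.02356 ÷ 0.00787369 = 0.966512
Product < 1; profitable direction is KRW → SEK → NOK → KRW.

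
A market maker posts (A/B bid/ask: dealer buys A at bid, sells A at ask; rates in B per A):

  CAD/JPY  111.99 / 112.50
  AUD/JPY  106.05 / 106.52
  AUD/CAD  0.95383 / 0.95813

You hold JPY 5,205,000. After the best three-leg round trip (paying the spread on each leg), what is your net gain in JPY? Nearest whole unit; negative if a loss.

Net profit: JPY 14,631

Best loop JPY → AUD → CAD → JPY:
JPY 5,205,000 ÷ 106.52 (buy AUD at ask) = AUD 48,864.06
AUD 48,864.06 × 0.95383 (sell AUD at bid) = CAD 46,608.01
CAD 46,608.01 × 111.99 (sell CAD at bid) = JPY 5,219,631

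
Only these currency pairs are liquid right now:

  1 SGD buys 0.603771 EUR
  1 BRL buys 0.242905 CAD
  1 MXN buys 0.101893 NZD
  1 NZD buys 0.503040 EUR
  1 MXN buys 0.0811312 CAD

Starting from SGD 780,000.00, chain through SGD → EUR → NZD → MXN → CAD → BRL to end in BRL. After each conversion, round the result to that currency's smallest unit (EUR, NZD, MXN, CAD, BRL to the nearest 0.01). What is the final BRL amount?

BRL 3,068,820.07

SGD 780,000.00 × 0.603771 = EUR 470,941.38
EUR 470,941.38 ÷ 0.503040 = NZD 936,190.72
NZD 936,190.72 ÷ 0.101893 = MXN 9,187,978.76
MXN 9,187,978.76 × 0.0811312 = CAD 745,431.74
CAD 745,431.74 ÷ 0.242905 = BRL 3,068,820.07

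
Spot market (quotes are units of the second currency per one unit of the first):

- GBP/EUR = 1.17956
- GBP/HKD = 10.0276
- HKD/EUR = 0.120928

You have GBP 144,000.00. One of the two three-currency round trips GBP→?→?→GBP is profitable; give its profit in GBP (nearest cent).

Profitable loop is GBP → HKD → EUR → GBP:
GBP 144,000.00 × 10.0276 = HKD 1,443,974.40
HKD 1,443,974.40 × 0.120928 = EUR 174,616.94
EUR 174,616.94 ÷ 1.17956 = GBP 148,035.65
Profit = GBP 148,035.65 − GBP 144,000.00

Profit: GBP 4,035.65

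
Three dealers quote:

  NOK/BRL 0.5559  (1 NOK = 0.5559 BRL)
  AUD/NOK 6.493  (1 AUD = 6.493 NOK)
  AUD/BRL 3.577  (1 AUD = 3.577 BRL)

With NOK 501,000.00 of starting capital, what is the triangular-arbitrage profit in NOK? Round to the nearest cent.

Profitable loop is NOK → BRL → AUD → NOK:
NOK 501,000.00 × 0.5559 = BRL 278,505.90
BRL 278,505.90 ÷ 3.577 = AUD 77,860.19
AUD 77,860.19 × 6.493 = NOK 505,546.21
Profit = NOK 505,546.21 − NOK 501,000.00

Profit: NOK 4,546.21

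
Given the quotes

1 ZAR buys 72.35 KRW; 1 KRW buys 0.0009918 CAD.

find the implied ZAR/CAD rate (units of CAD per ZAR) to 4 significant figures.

1 ZAR × 72.35 = 72.35 KRW
72.35 KRW × 0.0009918 = 0.0717567 CAD

ZAR/CAD = 0.07176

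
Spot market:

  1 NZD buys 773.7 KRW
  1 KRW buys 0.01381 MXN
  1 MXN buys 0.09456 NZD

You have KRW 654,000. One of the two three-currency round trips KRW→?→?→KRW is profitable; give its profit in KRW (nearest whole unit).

Profitable loop is KRW → MXN → NZD → KRW:
KRW 654,000 × 0.01381 = MXN 9,031.74
MXN 9,031.74 × 0.09456 = NZD 854.04
NZD 854.04 × 773.7 = KRW 660,772
Profit = KRW 660,772 − KRW 654,000

Profit: KRW 6,772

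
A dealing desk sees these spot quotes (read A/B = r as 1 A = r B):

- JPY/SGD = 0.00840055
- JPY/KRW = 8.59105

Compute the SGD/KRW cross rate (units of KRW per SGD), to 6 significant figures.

SGD/KRW = 1022.68

1 SGD ÷ 0.00840055 = 119.04 JPY
119.04 JPY × 8.59105 = 1022.68 KRW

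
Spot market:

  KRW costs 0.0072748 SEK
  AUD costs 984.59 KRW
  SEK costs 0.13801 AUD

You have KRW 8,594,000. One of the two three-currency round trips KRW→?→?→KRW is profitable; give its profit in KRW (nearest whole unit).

Profit: KRW 99,773

Profitable loop is KRW → AUD → SEK → KRW:
KRW 8,594,000 ÷ 984.59 = AUD 8,728.51
AUD 8,728.51 ÷ 0.13801 = SEK 63,245.46
SEK 63,245.46 ÷ 0.0072748 = KRW 8,693,773
Profit = KRW 8,693,773 − KRW 8,594,000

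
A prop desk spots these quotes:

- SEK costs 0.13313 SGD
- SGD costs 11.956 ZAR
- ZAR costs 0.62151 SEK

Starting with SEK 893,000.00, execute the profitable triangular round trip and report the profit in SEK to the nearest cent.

Profitable loop is SEK → ZAR → SGD → SEK:
SEK 893,000.00 ÷ 0.62151 = ZAR 1,436,823.22
ZAR 1,436,823.22 ÷ 11.956 = SGD 120,175.91
SGD 120,175.91 ÷ 0.13313 = SEK 902,695.96
Profit = SEK 902,695.96 − SEK 893,000.00

Profit: SEK 9,695.96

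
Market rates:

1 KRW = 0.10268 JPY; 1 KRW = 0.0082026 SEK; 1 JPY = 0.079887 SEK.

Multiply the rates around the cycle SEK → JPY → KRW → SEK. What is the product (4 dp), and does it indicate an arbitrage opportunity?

1.0000 (no arbitrage)

Around SEK → JPY → KRW → SEK: 1 ÷ 0.079887 ÷ 0.10268 × 0.0082026 = 0.999976
Product ≈ 1 (deviation 0.002%, within rounding noise).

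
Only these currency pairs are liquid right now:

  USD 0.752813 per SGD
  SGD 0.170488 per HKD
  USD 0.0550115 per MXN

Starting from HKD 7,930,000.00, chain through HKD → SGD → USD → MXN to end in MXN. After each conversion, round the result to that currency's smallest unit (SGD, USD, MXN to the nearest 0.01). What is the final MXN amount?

HKD 7,930,000.00 × 0.170488 = SGD 1,351,969.84
SGD 1,351,969.84 × 0.752813 = USD 1,017,780.47
USD 1,017,780.47 ÷ 0.0550115 = MXN 18,501,231.02

MXN 18,501,231.02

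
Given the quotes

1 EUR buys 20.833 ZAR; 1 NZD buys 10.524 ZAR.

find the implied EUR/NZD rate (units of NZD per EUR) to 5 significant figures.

EUR/NZD = 1.9796

1 EUR × 20.833 = 20.833 ZAR
20.833 ZAR ÷ 10.524 = 1.97957 NZD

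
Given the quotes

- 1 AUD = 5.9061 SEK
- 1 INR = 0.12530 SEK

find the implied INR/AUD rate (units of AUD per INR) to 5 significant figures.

1 INR × 0.12530 = 0.1253 SEK
0.1253 SEK ÷ 5.9061 = 0.0212154 AUD

INR/AUD = 0.021215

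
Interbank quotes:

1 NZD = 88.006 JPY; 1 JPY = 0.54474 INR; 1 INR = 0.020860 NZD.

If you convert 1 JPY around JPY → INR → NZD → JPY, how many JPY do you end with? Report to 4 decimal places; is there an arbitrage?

Around JPY → INR → NZD → JPY: 1 × 0.54474 × 0.020860 × 88.006 = 1.000037
Product ≈ 1 (deviation 0.004%, within rounding noise).

1.0000 (no arbitrage)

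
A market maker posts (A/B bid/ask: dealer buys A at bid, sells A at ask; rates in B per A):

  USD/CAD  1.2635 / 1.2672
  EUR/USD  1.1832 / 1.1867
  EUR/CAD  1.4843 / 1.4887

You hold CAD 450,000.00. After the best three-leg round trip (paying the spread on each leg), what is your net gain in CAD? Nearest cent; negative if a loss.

Best loop CAD → EUR → USD → CAD:
CAD 450,000.00 ÷ 1.4887 (buy EUR at ask) = EUR 302,277.15
EUR 302,277.15 × 1.1832 (sell EUR at bid) = USD 357,654.33
USD 357,654.33 × 1.2635 (sell USD at bid) = CAD 451,896.25

Net profit: CAD 1,896.25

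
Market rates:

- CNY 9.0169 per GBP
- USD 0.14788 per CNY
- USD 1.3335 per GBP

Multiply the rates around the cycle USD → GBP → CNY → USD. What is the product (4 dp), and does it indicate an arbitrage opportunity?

Around USD → GBP → CNY → USD: 1 ÷ 1.3335 × 9.0169 × 0.14788 = 0.999939
Product ≈ 1 (deviation 0.006%, within rounding noise).

0.9999 (no arbitrage)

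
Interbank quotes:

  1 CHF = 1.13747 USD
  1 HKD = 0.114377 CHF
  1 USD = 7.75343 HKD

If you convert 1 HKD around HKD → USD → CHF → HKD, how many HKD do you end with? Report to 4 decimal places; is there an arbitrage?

Around HKD → USD → CHF → HKD: 1 ÷ 7.75343 ÷ 1.13747 ÷ 0.114377 = 0.991351
Product < 1; profitable direction is HKD → CHF → USD → HKD.

0.9914 (arbitrage exists)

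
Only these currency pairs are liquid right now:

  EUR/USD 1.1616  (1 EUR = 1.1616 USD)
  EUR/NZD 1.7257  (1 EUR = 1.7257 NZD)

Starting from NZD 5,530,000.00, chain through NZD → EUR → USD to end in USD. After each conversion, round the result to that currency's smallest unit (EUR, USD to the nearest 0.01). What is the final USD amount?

USD 3,722,343.40

NZD 5,530,000.00 ÷ 1.7257 = EUR 3,204,496.73
EUR 3,204,496.73 × 1.1616 = USD 3,722,343.40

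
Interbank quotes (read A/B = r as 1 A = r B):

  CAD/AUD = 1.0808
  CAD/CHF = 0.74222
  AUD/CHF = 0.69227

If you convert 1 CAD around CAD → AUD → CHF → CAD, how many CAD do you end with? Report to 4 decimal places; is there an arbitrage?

Around CAD → AUD → CHF → CAD: 1 × 1.0808 × 0.69227 ÷ 0.74222 = 1.008064
Product > 1; profitable direction is CAD → AUD → CHF → CAD.

1.0081 (arbitrage exists)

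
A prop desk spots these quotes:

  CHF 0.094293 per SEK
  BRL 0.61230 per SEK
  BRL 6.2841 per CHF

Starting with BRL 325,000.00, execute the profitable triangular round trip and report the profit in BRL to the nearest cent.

Profit: BRL 10,834.32

Profitable loop is BRL → CHF → SEK → BRL:
BRL 325,000.00 ÷ 6.2841 = CHF 51,717.83
CHF 51,717.83 ÷ 0.094293 = SEK 548,480.03
SEK 548,480.03 × 0.61230 = BRL 335,834.32
Profit = BRL 335,834.32 − BRL 325,000.00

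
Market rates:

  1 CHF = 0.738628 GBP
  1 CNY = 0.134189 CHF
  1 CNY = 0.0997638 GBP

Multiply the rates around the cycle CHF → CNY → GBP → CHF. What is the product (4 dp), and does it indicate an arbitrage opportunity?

Around CHF → CNY → GBP → CHF: 1 ÷ 0.134189 × 0.0997638 ÷ 0.738628 = 1.006538
Product > 1; profitable direction is CHF → CNY → GBP → CHF.

1.0065 (arbitrage exists)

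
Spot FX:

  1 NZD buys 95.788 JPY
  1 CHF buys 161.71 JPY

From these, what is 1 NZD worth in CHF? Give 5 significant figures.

1 NZD × 95.788 = 95.788 JPY
95.788 JPY ÷ 161.71 = 0.592344 CHF

NZD/CHF = 0.59234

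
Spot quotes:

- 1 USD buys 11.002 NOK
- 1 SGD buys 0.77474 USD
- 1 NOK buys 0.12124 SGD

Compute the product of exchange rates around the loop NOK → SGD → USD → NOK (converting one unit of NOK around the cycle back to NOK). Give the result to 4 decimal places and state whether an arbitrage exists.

Around NOK → SGD → USD → NOK: 1 × 0.12124 × 0.77474 × 11.002 = 1.033412
Product > 1; profitable direction is NOK → SGD → USD → NOK.

1.0334 (arbitrage exists)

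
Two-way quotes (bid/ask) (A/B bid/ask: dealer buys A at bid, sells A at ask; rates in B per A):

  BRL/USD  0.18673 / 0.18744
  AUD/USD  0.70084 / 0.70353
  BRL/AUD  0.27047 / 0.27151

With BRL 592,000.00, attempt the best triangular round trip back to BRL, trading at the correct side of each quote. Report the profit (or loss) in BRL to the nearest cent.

Best loop BRL → AUD → USD → BRL:
BRL 592,000.00 × 0.27047 (sell BRL at bid) = AUD 160,118.24
AUD 160,118.24 × 0.70084 (sell AUD at bid) = USD 112,217.27
USD 112,217.27 ÷ 0.18744 (buy BRL at ask) = BRL 598,683.67

Net profit: BRL 6,683.67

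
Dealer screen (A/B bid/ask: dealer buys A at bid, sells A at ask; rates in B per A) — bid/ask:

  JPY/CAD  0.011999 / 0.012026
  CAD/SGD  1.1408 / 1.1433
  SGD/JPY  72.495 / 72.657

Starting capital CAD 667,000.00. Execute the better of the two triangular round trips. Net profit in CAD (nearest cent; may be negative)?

Best loop CAD → JPY → SGD → CAD:
CAD 667,000.00 ÷ 0.012026 (buy JPY at ask) = JPY 55,463,163
JPY 55,463,163 ÷ 72.657 (buy SGD at ask) = SGD 763,356.09
SGD 763,356.09 ÷ 1.1433 (buy CAD at ask) = CAD 667,677.85

Net profit: CAD 677.85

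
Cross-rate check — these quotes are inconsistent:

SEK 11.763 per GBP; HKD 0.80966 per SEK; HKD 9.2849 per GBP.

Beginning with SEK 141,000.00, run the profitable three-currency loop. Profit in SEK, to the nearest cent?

Profit: SEK 3,631.42

Profitable loop is SEK → HKD → GBP → SEK:
SEK 141,000.00 × 0.80966 = HKD 114,162.06
HKD 114,162.06 ÷ 9.2849 = GBP 12,295.45
GBP 12,295.45 × 11.763 = SEK 144,631.42
Profit = SEK 144,631.42 − SEK 141,000.00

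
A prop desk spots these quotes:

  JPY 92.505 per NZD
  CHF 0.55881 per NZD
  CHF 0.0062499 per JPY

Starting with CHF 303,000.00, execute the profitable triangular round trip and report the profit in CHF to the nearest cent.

Profitable loop is CHF → NZD → JPY → CHF:
CHF 303,000.00 ÷ 0.55881 = NZD 542,223.65
NZD 542,223.65 × 92.505 = JPY 50,158,399
JPY 50,158,399 × 0.0062499 = CHF 313,484.98
Profit = CHF 313,484.98 − CHF 303,000.00

Profit: CHF 10,484.98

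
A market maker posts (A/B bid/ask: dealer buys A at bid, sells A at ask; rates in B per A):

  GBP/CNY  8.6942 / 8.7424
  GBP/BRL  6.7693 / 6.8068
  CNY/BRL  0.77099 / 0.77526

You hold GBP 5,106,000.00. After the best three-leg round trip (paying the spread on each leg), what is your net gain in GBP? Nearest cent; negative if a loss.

Best loop GBP → BRL → CNY → GBP:
GBP 5,106,000.00 × 6.7693 (sell GBP at bid) = BRL 34,564,045.80
BRL 34,564,045.80 ÷ 0.77526 (buy CNY at ask) = CNY 44,583,811.62
CNY 44,583,811.62 ÷ 8.7424 (buy GBP at ask) = GBP 5,099,722.23

Net result: GBP -6,277.77 (no profitable arbitrage after spreads)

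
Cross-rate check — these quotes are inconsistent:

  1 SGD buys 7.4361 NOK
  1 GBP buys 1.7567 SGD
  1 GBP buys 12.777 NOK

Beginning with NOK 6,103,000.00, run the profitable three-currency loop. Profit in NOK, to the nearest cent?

Profitable loop is NOK → GBP → SGD → NOK:
NOK 6,103,000.00 ÷ 12.777 = GBP 477,655.16
GBP 477,655.16 × 1.7567 = SGD 839,096.82
SGD 839,096.82 × 7.4361 = NOK 6,239,607.88
Profit = NOK 6,239,607.88 − NOK 6,103,000.00

Profit: NOK 136,607.88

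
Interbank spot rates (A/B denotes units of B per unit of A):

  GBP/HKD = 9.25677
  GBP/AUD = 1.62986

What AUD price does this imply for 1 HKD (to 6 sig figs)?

1 HKD ÷ 9.25677 = 0.108029 GBP
0.108029 GBP × 1.62986 = 0.176072 AUD

HKD/AUD = 0.176072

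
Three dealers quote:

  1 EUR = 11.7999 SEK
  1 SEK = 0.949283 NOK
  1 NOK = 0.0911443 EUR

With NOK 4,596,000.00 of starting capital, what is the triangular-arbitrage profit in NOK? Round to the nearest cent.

Profitable loop is NOK → EUR → SEK → NOK:
NOK 4,596,000.00 × 0.0911443 = EUR 418,899.20
EUR 418,899.20 × 11.7999 = SEK 4,942,968.70
SEK 4,942,968.70 × 0.949283 = NOK 4,692,276.16
Profit = NOK 4,692,276.16 − NOK 4,596,000.00

Profit: NOK 96,276.16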